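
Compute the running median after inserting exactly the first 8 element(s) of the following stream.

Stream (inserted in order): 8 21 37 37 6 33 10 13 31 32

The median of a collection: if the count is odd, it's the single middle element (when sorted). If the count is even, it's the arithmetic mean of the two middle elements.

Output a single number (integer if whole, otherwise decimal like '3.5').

Step 1: insert 8 -> lo=[8] (size 1, max 8) hi=[] (size 0) -> median=8
Step 2: insert 21 -> lo=[8] (size 1, max 8) hi=[21] (size 1, min 21) -> median=14.5
Step 3: insert 37 -> lo=[8, 21] (size 2, max 21) hi=[37] (size 1, min 37) -> median=21
Step 4: insert 37 -> lo=[8, 21] (size 2, max 21) hi=[37, 37] (size 2, min 37) -> median=29
Step 5: insert 6 -> lo=[6, 8, 21] (size 3, max 21) hi=[37, 37] (size 2, min 37) -> median=21
Step 6: insert 33 -> lo=[6, 8, 21] (size 3, max 21) hi=[33, 37, 37] (size 3, min 33) -> median=27
Step 7: insert 10 -> lo=[6, 8, 10, 21] (size 4, max 21) hi=[33, 37, 37] (size 3, min 33) -> median=21
Step 8: insert 13 -> lo=[6, 8, 10, 13] (size 4, max 13) hi=[21, 33, 37, 37] (size 4, min 21) -> median=17

Answer: 17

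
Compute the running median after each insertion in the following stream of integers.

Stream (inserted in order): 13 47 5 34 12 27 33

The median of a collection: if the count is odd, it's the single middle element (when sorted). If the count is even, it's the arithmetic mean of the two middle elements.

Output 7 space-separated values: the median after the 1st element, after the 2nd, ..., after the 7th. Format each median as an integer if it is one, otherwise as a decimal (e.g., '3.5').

Answer: 13 30 13 23.5 13 20 27

Derivation:
Step 1: insert 13 -> lo=[13] (size 1, max 13) hi=[] (size 0) -> median=13
Step 2: insert 47 -> lo=[13] (size 1, max 13) hi=[47] (size 1, min 47) -> median=30
Step 3: insert 5 -> lo=[5, 13] (size 2, max 13) hi=[47] (size 1, min 47) -> median=13
Step 4: insert 34 -> lo=[5, 13] (size 2, max 13) hi=[34, 47] (size 2, min 34) -> median=23.5
Step 5: insert 12 -> lo=[5, 12, 13] (size 3, max 13) hi=[34, 47] (size 2, min 34) -> median=13
Step 6: insert 27 -> lo=[5, 12, 13] (size 3, max 13) hi=[27, 34, 47] (size 3, min 27) -> median=20
Step 7: insert 33 -> lo=[5, 12, 13, 27] (size 4, max 27) hi=[33, 34, 47] (size 3, min 33) -> median=27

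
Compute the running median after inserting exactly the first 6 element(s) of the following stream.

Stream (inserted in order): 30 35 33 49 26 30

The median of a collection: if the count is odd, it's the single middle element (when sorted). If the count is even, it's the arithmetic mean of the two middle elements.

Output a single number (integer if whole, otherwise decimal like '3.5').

Step 1: insert 30 -> lo=[30] (size 1, max 30) hi=[] (size 0) -> median=30
Step 2: insert 35 -> lo=[30] (size 1, max 30) hi=[35] (size 1, min 35) -> median=32.5
Step 3: insert 33 -> lo=[30, 33] (size 2, max 33) hi=[35] (size 1, min 35) -> median=33
Step 4: insert 49 -> lo=[30, 33] (size 2, max 33) hi=[35, 49] (size 2, min 35) -> median=34
Step 5: insert 26 -> lo=[26, 30, 33] (size 3, max 33) hi=[35, 49] (size 2, min 35) -> median=33
Step 6: insert 30 -> lo=[26, 30, 30] (size 3, max 30) hi=[33, 35, 49] (size 3, min 33) -> median=31.5

Answer: 31.5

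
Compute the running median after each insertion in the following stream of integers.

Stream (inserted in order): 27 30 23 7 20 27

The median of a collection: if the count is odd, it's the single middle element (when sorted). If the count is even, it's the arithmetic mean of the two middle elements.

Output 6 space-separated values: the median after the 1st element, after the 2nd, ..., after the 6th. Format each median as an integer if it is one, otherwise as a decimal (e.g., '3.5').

Step 1: insert 27 -> lo=[27] (size 1, max 27) hi=[] (size 0) -> median=27
Step 2: insert 30 -> lo=[27] (size 1, max 27) hi=[30] (size 1, min 30) -> median=28.5
Step 3: insert 23 -> lo=[23, 27] (size 2, max 27) hi=[30] (size 1, min 30) -> median=27
Step 4: insert 7 -> lo=[7, 23] (size 2, max 23) hi=[27, 30] (size 2, min 27) -> median=25
Step 5: insert 20 -> lo=[7, 20, 23] (size 3, max 23) hi=[27, 30] (size 2, min 27) -> median=23
Step 6: insert 27 -> lo=[7, 20, 23] (size 3, max 23) hi=[27, 27, 30] (size 3, min 27) -> median=25

Answer: 27 28.5 27 25 23 25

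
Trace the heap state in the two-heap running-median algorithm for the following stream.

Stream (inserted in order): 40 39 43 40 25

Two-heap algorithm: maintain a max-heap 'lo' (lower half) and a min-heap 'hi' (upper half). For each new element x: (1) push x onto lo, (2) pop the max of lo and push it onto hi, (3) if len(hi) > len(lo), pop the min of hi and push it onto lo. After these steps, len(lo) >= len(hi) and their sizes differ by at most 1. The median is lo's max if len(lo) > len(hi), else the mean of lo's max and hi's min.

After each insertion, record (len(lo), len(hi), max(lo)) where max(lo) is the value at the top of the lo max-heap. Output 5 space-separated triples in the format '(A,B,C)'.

Answer: (1,0,40) (1,1,39) (2,1,40) (2,2,40) (3,2,40)

Derivation:
Step 1: insert 40 -> lo=[40] hi=[] -> (len(lo)=1, len(hi)=0, max(lo)=40)
Step 2: insert 39 -> lo=[39] hi=[40] -> (len(lo)=1, len(hi)=1, max(lo)=39)
Step 3: insert 43 -> lo=[39, 40] hi=[43] -> (len(lo)=2, len(hi)=1, max(lo)=40)
Step 4: insert 40 -> lo=[39, 40] hi=[40, 43] -> (len(lo)=2, len(hi)=2, max(lo)=40)
Step 5: insert 25 -> lo=[25, 39, 40] hi=[40, 43] -> (len(lo)=3, len(hi)=2, max(lo)=40)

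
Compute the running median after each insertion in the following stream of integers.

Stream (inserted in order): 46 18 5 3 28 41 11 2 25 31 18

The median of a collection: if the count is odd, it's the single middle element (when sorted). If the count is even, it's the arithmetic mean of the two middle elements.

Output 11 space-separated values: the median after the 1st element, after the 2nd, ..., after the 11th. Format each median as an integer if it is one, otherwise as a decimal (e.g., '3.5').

Step 1: insert 46 -> lo=[46] (size 1, max 46) hi=[] (size 0) -> median=46
Step 2: insert 18 -> lo=[18] (size 1, max 18) hi=[46] (size 1, min 46) -> median=32
Step 3: insert 5 -> lo=[5, 18] (size 2, max 18) hi=[46] (size 1, min 46) -> median=18
Step 4: insert 3 -> lo=[3, 5] (size 2, max 5) hi=[18, 46] (size 2, min 18) -> median=11.5
Step 5: insert 28 -> lo=[3, 5, 18] (size 3, max 18) hi=[28, 46] (size 2, min 28) -> median=18
Step 6: insert 41 -> lo=[3, 5, 18] (size 3, max 18) hi=[28, 41, 46] (size 3, min 28) -> median=23
Step 7: insert 11 -> lo=[3, 5, 11, 18] (size 4, max 18) hi=[28, 41, 46] (size 3, min 28) -> median=18
Step 8: insert 2 -> lo=[2, 3, 5, 11] (size 4, max 11) hi=[18, 28, 41, 46] (size 4, min 18) -> median=14.5
Step 9: insert 25 -> lo=[2, 3, 5, 11, 18] (size 5, max 18) hi=[25, 28, 41, 46] (size 4, min 25) -> median=18
Step 10: insert 31 -> lo=[2, 3, 5, 11, 18] (size 5, max 18) hi=[25, 28, 31, 41, 46] (size 5, min 25) -> median=21.5
Step 11: insert 18 -> lo=[2, 3, 5, 11, 18, 18] (size 6, max 18) hi=[25, 28, 31, 41, 46] (size 5, min 25) -> median=18

Answer: 46 32 18 11.5 18 23 18 14.5 18 21.5 18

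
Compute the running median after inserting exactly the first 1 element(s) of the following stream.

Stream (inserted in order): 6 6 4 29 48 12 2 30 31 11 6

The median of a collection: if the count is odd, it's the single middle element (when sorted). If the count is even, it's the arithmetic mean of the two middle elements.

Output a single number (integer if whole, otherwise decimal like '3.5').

Answer: 6

Derivation:
Step 1: insert 6 -> lo=[6] (size 1, max 6) hi=[] (size 0) -> median=6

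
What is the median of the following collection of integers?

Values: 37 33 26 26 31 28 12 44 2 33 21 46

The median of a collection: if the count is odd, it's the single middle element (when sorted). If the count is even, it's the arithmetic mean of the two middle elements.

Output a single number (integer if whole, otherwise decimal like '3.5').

Answer: 29.5

Derivation:
Step 1: insert 37 -> lo=[37] (size 1, max 37) hi=[] (size 0) -> median=37
Step 2: insert 33 -> lo=[33] (size 1, max 33) hi=[37] (size 1, min 37) -> median=35
Step 3: insert 26 -> lo=[26, 33] (size 2, max 33) hi=[37] (size 1, min 37) -> median=33
Step 4: insert 26 -> lo=[26, 26] (size 2, max 26) hi=[33, 37] (size 2, min 33) -> median=29.5
Step 5: insert 31 -> lo=[26, 26, 31] (size 3, max 31) hi=[33, 37] (size 2, min 33) -> median=31
Step 6: insert 28 -> lo=[26, 26, 28] (size 3, max 28) hi=[31, 33, 37] (size 3, min 31) -> median=29.5
Step 7: insert 12 -> lo=[12, 26, 26, 28] (size 4, max 28) hi=[31, 33, 37] (size 3, min 31) -> median=28
Step 8: insert 44 -> lo=[12, 26, 26, 28] (size 4, max 28) hi=[31, 33, 37, 44] (size 4, min 31) -> median=29.5
Step 9: insert 2 -> lo=[2, 12, 26, 26, 28] (size 5, max 28) hi=[31, 33, 37, 44] (size 4, min 31) -> median=28
Step 10: insert 33 -> lo=[2, 12, 26, 26, 28] (size 5, max 28) hi=[31, 33, 33, 37, 44] (size 5, min 31) -> median=29.5
Step 11: insert 21 -> lo=[2, 12, 21, 26, 26, 28] (size 6, max 28) hi=[31, 33, 33, 37, 44] (size 5, min 31) -> median=28
Step 12: insert 46 -> lo=[2, 12, 21, 26, 26, 28] (size 6, max 28) hi=[31, 33, 33, 37, 44, 46] (size 6, min 31) -> median=29.5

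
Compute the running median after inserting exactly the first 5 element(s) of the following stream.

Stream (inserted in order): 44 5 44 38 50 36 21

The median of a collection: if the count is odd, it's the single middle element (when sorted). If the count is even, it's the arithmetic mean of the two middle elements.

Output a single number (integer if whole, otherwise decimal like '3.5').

Answer: 44

Derivation:
Step 1: insert 44 -> lo=[44] (size 1, max 44) hi=[] (size 0) -> median=44
Step 2: insert 5 -> lo=[5] (size 1, max 5) hi=[44] (size 1, min 44) -> median=24.5
Step 3: insert 44 -> lo=[5, 44] (size 2, max 44) hi=[44] (size 1, min 44) -> median=44
Step 4: insert 38 -> lo=[5, 38] (size 2, max 38) hi=[44, 44] (size 2, min 44) -> median=41
Step 5: insert 50 -> lo=[5, 38, 44] (size 3, max 44) hi=[44, 50] (size 2, min 44) -> median=44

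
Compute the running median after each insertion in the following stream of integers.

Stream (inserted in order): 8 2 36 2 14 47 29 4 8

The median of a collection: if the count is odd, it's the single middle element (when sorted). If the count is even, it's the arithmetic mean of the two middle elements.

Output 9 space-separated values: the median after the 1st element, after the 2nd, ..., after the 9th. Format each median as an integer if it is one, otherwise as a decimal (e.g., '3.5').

Step 1: insert 8 -> lo=[8] (size 1, max 8) hi=[] (size 0) -> median=8
Step 2: insert 2 -> lo=[2] (size 1, max 2) hi=[8] (size 1, min 8) -> median=5
Step 3: insert 36 -> lo=[2, 8] (size 2, max 8) hi=[36] (size 1, min 36) -> median=8
Step 4: insert 2 -> lo=[2, 2] (size 2, max 2) hi=[8, 36] (size 2, min 8) -> median=5
Step 5: insert 14 -> lo=[2, 2, 8] (size 3, max 8) hi=[14, 36] (size 2, min 14) -> median=8
Step 6: insert 47 -> lo=[2, 2, 8] (size 3, max 8) hi=[14, 36, 47] (size 3, min 14) -> median=11
Step 7: insert 29 -> lo=[2, 2, 8, 14] (size 4, max 14) hi=[29, 36, 47] (size 3, min 29) -> median=14
Step 8: insert 4 -> lo=[2, 2, 4, 8] (size 4, max 8) hi=[14, 29, 36, 47] (size 4, min 14) -> median=11
Step 9: insert 8 -> lo=[2, 2, 4, 8, 8] (size 5, max 8) hi=[14, 29, 36, 47] (size 4, min 14) -> median=8

Answer: 8 5 8 5 8 11 14 11 8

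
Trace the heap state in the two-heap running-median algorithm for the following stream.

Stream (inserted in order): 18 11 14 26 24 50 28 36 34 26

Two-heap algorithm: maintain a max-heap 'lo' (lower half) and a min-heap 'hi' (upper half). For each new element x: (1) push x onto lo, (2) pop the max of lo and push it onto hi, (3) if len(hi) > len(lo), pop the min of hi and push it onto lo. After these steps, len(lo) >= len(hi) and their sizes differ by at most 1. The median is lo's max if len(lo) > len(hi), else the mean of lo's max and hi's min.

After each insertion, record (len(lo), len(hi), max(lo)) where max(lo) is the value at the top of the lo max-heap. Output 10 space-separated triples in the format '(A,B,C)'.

Answer: (1,0,18) (1,1,11) (2,1,14) (2,2,14) (3,2,18) (3,3,18) (4,3,24) (4,4,24) (5,4,26) (5,5,26)

Derivation:
Step 1: insert 18 -> lo=[18] hi=[] -> (len(lo)=1, len(hi)=0, max(lo)=18)
Step 2: insert 11 -> lo=[11] hi=[18] -> (len(lo)=1, len(hi)=1, max(lo)=11)
Step 3: insert 14 -> lo=[11, 14] hi=[18] -> (len(lo)=2, len(hi)=1, max(lo)=14)
Step 4: insert 26 -> lo=[11, 14] hi=[18, 26] -> (len(lo)=2, len(hi)=2, max(lo)=14)
Step 5: insert 24 -> lo=[11, 14, 18] hi=[24, 26] -> (len(lo)=3, len(hi)=2, max(lo)=18)
Step 6: insert 50 -> lo=[11, 14, 18] hi=[24, 26, 50] -> (len(lo)=3, len(hi)=3, max(lo)=18)
Step 7: insert 28 -> lo=[11, 14, 18, 24] hi=[26, 28, 50] -> (len(lo)=4, len(hi)=3, max(lo)=24)
Step 8: insert 36 -> lo=[11, 14, 18, 24] hi=[26, 28, 36, 50] -> (len(lo)=4, len(hi)=4, max(lo)=24)
Step 9: insert 34 -> lo=[11, 14, 18, 24, 26] hi=[28, 34, 36, 50] -> (len(lo)=5, len(hi)=4, max(lo)=26)
Step 10: insert 26 -> lo=[11, 14, 18, 24, 26] hi=[26, 28, 34, 36, 50] -> (len(lo)=5, len(hi)=5, max(lo)=26)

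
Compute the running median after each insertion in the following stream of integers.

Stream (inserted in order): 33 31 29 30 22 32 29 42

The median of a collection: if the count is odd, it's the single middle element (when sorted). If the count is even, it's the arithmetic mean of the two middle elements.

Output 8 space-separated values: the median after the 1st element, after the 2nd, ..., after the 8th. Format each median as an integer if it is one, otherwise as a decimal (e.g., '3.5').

Step 1: insert 33 -> lo=[33] (size 1, max 33) hi=[] (size 0) -> median=33
Step 2: insert 31 -> lo=[31] (size 1, max 31) hi=[33] (size 1, min 33) -> median=32
Step 3: insert 29 -> lo=[29, 31] (size 2, max 31) hi=[33] (size 1, min 33) -> median=31
Step 4: insert 30 -> lo=[29, 30] (size 2, max 30) hi=[31, 33] (size 2, min 31) -> median=30.5
Step 5: insert 22 -> lo=[22, 29, 30] (size 3, max 30) hi=[31, 33] (size 2, min 31) -> median=30
Step 6: insert 32 -> lo=[22, 29, 30] (size 3, max 30) hi=[31, 32, 33] (size 3, min 31) -> median=30.5
Step 7: insert 29 -> lo=[22, 29, 29, 30] (size 4, max 30) hi=[31, 32, 33] (size 3, min 31) -> median=30
Step 8: insert 42 -> lo=[22, 29, 29, 30] (size 4, max 30) hi=[31, 32, 33, 42] (size 4, min 31) -> median=30.5

Answer: 33 32 31 30.5 30 30.5 30 30.5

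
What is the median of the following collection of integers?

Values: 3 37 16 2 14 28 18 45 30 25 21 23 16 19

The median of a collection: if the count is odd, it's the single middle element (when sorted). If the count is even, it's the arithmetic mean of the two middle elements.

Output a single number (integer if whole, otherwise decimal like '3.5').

Answer: 20

Derivation:
Step 1: insert 3 -> lo=[3] (size 1, max 3) hi=[] (size 0) -> median=3
Step 2: insert 37 -> lo=[3] (size 1, max 3) hi=[37] (size 1, min 37) -> median=20
Step 3: insert 16 -> lo=[3, 16] (size 2, max 16) hi=[37] (size 1, min 37) -> median=16
Step 4: insert 2 -> lo=[2, 3] (size 2, max 3) hi=[16, 37] (size 2, min 16) -> median=9.5
Step 5: insert 14 -> lo=[2, 3, 14] (size 3, max 14) hi=[16, 37] (size 2, min 16) -> median=14
Step 6: insert 28 -> lo=[2, 3, 14] (size 3, max 14) hi=[16, 28, 37] (size 3, min 16) -> median=15
Step 7: insert 18 -> lo=[2, 3, 14, 16] (size 4, max 16) hi=[18, 28, 37] (size 3, min 18) -> median=16
Step 8: insert 45 -> lo=[2, 3, 14, 16] (size 4, max 16) hi=[18, 28, 37, 45] (size 4, min 18) -> median=17
Step 9: insert 30 -> lo=[2, 3, 14, 16, 18] (size 5, max 18) hi=[28, 30, 37, 45] (size 4, min 28) -> median=18
Step 10: insert 25 -> lo=[2, 3, 14, 16, 18] (size 5, max 18) hi=[25, 28, 30, 37, 45] (size 5, min 25) -> median=21.5
Step 11: insert 21 -> lo=[2, 3, 14, 16, 18, 21] (size 6, max 21) hi=[25, 28, 30, 37, 45] (size 5, min 25) -> median=21
Step 12: insert 23 -> lo=[2, 3, 14, 16, 18, 21] (size 6, max 21) hi=[23, 25, 28, 30, 37, 45] (size 6, min 23) -> median=22
Step 13: insert 16 -> lo=[2, 3, 14, 16, 16, 18, 21] (size 7, max 21) hi=[23, 25, 28, 30, 37, 45] (size 6, min 23) -> median=21
Step 14: insert 19 -> lo=[2, 3, 14, 16, 16, 18, 19] (size 7, max 19) hi=[21, 23, 25, 28, 30, 37, 45] (size 7, min 21) -> median=20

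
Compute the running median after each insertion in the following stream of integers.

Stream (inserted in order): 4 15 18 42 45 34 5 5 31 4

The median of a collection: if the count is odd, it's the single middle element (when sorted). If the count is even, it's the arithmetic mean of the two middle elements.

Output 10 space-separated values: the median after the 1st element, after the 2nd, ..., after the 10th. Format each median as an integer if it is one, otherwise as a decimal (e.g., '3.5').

Answer: 4 9.5 15 16.5 18 26 18 16.5 18 16.5

Derivation:
Step 1: insert 4 -> lo=[4] (size 1, max 4) hi=[] (size 0) -> median=4
Step 2: insert 15 -> lo=[4] (size 1, max 4) hi=[15] (size 1, min 15) -> median=9.5
Step 3: insert 18 -> lo=[4, 15] (size 2, max 15) hi=[18] (size 1, min 18) -> median=15
Step 4: insert 42 -> lo=[4, 15] (size 2, max 15) hi=[18, 42] (size 2, min 18) -> median=16.5
Step 5: insert 45 -> lo=[4, 15, 18] (size 3, max 18) hi=[42, 45] (size 2, min 42) -> median=18
Step 6: insert 34 -> lo=[4, 15, 18] (size 3, max 18) hi=[34, 42, 45] (size 3, min 34) -> median=26
Step 7: insert 5 -> lo=[4, 5, 15, 18] (size 4, max 18) hi=[34, 42, 45] (size 3, min 34) -> median=18
Step 8: insert 5 -> lo=[4, 5, 5, 15] (size 4, max 15) hi=[18, 34, 42, 45] (size 4, min 18) -> median=16.5
Step 9: insert 31 -> lo=[4, 5, 5, 15, 18] (size 5, max 18) hi=[31, 34, 42, 45] (size 4, min 31) -> median=18
Step 10: insert 4 -> lo=[4, 4, 5, 5, 15] (size 5, max 15) hi=[18, 31, 34, 42, 45] (size 5, min 18) -> median=16.5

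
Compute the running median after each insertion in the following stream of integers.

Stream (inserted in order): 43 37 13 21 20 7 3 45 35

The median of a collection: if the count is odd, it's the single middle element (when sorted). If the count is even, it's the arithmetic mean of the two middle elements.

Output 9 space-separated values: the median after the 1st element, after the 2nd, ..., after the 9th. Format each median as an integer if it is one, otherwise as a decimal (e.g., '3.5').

Step 1: insert 43 -> lo=[43] (size 1, max 43) hi=[] (size 0) -> median=43
Step 2: insert 37 -> lo=[37] (size 1, max 37) hi=[43] (size 1, min 43) -> median=40
Step 3: insert 13 -> lo=[13, 37] (size 2, max 37) hi=[43] (size 1, min 43) -> median=37
Step 4: insert 21 -> lo=[13, 21] (size 2, max 21) hi=[37, 43] (size 2, min 37) -> median=29
Step 5: insert 20 -> lo=[13, 20, 21] (size 3, max 21) hi=[37, 43] (size 2, min 37) -> median=21
Step 6: insert 7 -> lo=[7, 13, 20] (size 3, max 20) hi=[21, 37, 43] (size 3, min 21) -> median=20.5
Step 7: insert 3 -> lo=[3, 7, 13, 20] (size 4, max 20) hi=[21, 37, 43] (size 3, min 21) -> median=20
Step 8: insert 45 -> lo=[3, 7, 13, 20] (size 4, max 20) hi=[21, 37, 43, 45] (size 4, min 21) -> median=20.5
Step 9: insert 35 -> lo=[3, 7, 13, 20, 21] (size 5, max 21) hi=[35, 37, 43, 45] (size 4, min 35) -> median=21

Answer: 43 40 37 29 21 20.5 20 20.5 21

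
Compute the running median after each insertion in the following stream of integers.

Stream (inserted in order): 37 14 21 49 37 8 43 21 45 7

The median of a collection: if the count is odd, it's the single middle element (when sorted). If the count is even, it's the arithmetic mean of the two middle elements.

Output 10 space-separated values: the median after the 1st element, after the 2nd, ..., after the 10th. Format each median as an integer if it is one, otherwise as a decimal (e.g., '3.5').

Step 1: insert 37 -> lo=[37] (size 1, max 37) hi=[] (size 0) -> median=37
Step 2: insert 14 -> lo=[14] (size 1, max 14) hi=[37] (size 1, min 37) -> median=25.5
Step 3: insert 21 -> lo=[14, 21] (size 2, max 21) hi=[37] (size 1, min 37) -> median=21
Step 4: insert 49 -> lo=[14, 21] (size 2, max 21) hi=[37, 49] (size 2, min 37) -> median=29
Step 5: insert 37 -> lo=[14, 21, 37] (size 3, max 37) hi=[37, 49] (size 2, min 37) -> median=37
Step 6: insert 8 -> lo=[8, 14, 21] (size 3, max 21) hi=[37, 37, 49] (size 3, min 37) -> median=29
Step 7: insert 43 -> lo=[8, 14, 21, 37] (size 4, max 37) hi=[37, 43, 49] (size 3, min 37) -> median=37
Step 8: insert 21 -> lo=[8, 14, 21, 21] (size 4, max 21) hi=[37, 37, 43, 49] (size 4, min 37) -> median=29
Step 9: insert 45 -> lo=[8, 14, 21, 21, 37] (size 5, max 37) hi=[37, 43, 45, 49] (size 4, min 37) -> median=37
Step 10: insert 7 -> lo=[7, 8, 14, 21, 21] (size 5, max 21) hi=[37, 37, 43, 45, 49] (size 5, min 37) -> median=29

Answer: 37 25.5 21 29 37 29 37 29 37 29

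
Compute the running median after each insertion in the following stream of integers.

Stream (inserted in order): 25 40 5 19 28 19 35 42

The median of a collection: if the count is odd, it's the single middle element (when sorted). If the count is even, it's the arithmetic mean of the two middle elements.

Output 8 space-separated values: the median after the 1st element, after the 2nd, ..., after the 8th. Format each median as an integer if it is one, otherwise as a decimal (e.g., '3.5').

Step 1: insert 25 -> lo=[25] (size 1, max 25) hi=[] (size 0) -> median=25
Step 2: insert 40 -> lo=[25] (size 1, max 25) hi=[40] (size 1, min 40) -> median=32.5
Step 3: insert 5 -> lo=[5, 25] (size 2, max 25) hi=[40] (size 1, min 40) -> median=25
Step 4: insert 19 -> lo=[5, 19] (size 2, max 19) hi=[25, 40] (size 2, min 25) -> median=22
Step 5: insert 28 -> lo=[5, 19, 25] (size 3, max 25) hi=[28, 40] (size 2, min 28) -> median=25
Step 6: insert 19 -> lo=[5, 19, 19] (size 3, max 19) hi=[25, 28, 40] (size 3, min 25) -> median=22
Step 7: insert 35 -> lo=[5, 19, 19, 25] (size 4, max 25) hi=[28, 35, 40] (size 3, min 28) -> median=25
Step 8: insert 42 -> lo=[5, 19, 19, 25] (size 4, max 25) hi=[28, 35, 40, 42] (size 4, min 28) -> median=26.5

Answer: 25 32.5 25 22 25 22 25 26.5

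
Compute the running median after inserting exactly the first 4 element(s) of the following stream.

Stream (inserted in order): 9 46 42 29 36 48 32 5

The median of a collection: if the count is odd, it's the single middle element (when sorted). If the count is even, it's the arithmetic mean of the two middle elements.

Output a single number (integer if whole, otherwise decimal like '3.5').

Answer: 35.5

Derivation:
Step 1: insert 9 -> lo=[9] (size 1, max 9) hi=[] (size 0) -> median=9
Step 2: insert 46 -> lo=[9] (size 1, max 9) hi=[46] (size 1, min 46) -> median=27.5
Step 3: insert 42 -> lo=[9, 42] (size 2, max 42) hi=[46] (size 1, min 46) -> median=42
Step 4: insert 29 -> lo=[9, 29] (size 2, max 29) hi=[42, 46] (size 2, min 42) -> median=35.5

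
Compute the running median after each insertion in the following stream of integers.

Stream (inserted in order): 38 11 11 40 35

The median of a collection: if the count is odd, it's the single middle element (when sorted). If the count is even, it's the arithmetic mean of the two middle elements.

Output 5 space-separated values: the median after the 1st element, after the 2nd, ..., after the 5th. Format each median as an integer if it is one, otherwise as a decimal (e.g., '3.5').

Step 1: insert 38 -> lo=[38] (size 1, max 38) hi=[] (size 0) -> median=38
Step 2: insert 11 -> lo=[11] (size 1, max 11) hi=[38] (size 1, min 38) -> median=24.5
Step 3: insert 11 -> lo=[11, 11] (size 2, max 11) hi=[38] (size 1, min 38) -> median=11
Step 4: insert 40 -> lo=[11, 11] (size 2, max 11) hi=[38, 40] (size 2, min 38) -> median=24.5
Step 5: insert 35 -> lo=[11, 11, 35] (size 3, max 35) hi=[38, 40] (size 2, min 38) -> median=35

Answer: 38 24.5 11 24.5 35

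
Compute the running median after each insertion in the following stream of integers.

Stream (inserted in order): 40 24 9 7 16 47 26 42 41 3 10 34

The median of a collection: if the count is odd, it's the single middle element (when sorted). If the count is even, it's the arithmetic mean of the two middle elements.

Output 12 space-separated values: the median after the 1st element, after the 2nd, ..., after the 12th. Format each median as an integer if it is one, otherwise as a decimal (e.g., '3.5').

Answer: 40 32 24 16.5 16 20 24 25 26 25 24 25

Derivation:
Step 1: insert 40 -> lo=[40] (size 1, max 40) hi=[] (size 0) -> median=40
Step 2: insert 24 -> lo=[24] (size 1, max 24) hi=[40] (size 1, min 40) -> median=32
Step 3: insert 9 -> lo=[9, 24] (size 2, max 24) hi=[40] (size 1, min 40) -> median=24
Step 4: insert 7 -> lo=[7, 9] (size 2, max 9) hi=[24, 40] (size 2, min 24) -> median=16.5
Step 5: insert 16 -> lo=[7, 9, 16] (size 3, max 16) hi=[24, 40] (size 2, min 24) -> median=16
Step 6: insert 47 -> lo=[7, 9, 16] (size 3, max 16) hi=[24, 40, 47] (size 3, min 24) -> median=20
Step 7: insert 26 -> lo=[7, 9, 16, 24] (size 4, max 24) hi=[26, 40, 47] (size 3, min 26) -> median=24
Step 8: insert 42 -> lo=[7, 9, 16, 24] (size 4, max 24) hi=[26, 40, 42, 47] (size 4, min 26) -> median=25
Step 9: insert 41 -> lo=[7, 9, 16, 24, 26] (size 5, max 26) hi=[40, 41, 42, 47] (size 4, min 40) -> median=26
Step 10: insert 3 -> lo=[3, 7, 9, 16, 24] (size 5, max 24) hi=[26, 40, 41, 42, 47] (size 5, min 26) -> median=25
Step 11: insert 10 -> lo=[3, 7, 9, 10, 16, 24] (size 6, max 24) hi=[26, 40, 41, 42, 47] (size 5, min 26) -> median=24
Step 12: insert 34 -> lo=[3, 7, 9, 10, 16, 24] (size 6, max 24) hi=[26, 34, 40, 41, 42, 47] (size 6, min 26) -> median=25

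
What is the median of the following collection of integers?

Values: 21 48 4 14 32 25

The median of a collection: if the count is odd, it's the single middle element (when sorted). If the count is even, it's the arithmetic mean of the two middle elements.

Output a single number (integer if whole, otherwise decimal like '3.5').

Answer: 23

Derivation:
Step 1: insert 21 -> lo=[21] (size 1, max 21) hi=[] (size 0) -> median=21
Step 2: insert 48 -> lo=[21] (size 1, max 21) hi=[48] (size 1, min 48) -> median=34.5
Step 3: insert 4 -> lo=[4, 21] (size 2, max 21) hi=[48] (size 1, min 48) -> median=21
Step 4: insert 14 -> lo=[4, 14] (size 2, max 14) hi=[21, 48] (size 2, min 21) -> median=17.5
Step 5: insert 32 -> lo=[4, 14, 21] (size 3, max 21) hi=[32, 48] (size 2, min 32) -> median=21
Step 6: insert 25 -> lo=[4, 14, 21] (size 3, max 21) hi=[25, 32, 48] (size 3, min 25) -> median=23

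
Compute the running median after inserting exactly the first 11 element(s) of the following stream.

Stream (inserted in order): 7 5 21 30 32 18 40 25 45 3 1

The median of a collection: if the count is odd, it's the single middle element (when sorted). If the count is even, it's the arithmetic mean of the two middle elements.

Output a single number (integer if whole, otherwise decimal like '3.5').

Answer: 21

Derivation:
Step 1: insert 7 -> lo=[7] (size 1, max 7) hi=[] (size 0) -> median=7
Step 2: insert 5 -> lo=[5] (size 1, max 5) hi=[7] (size 1, min 7) -> median=6
Step 3: insert 21 -> lo=[5, 7] (size 2, max 7) hi=[21] (size 1, min 21) -> median=7
Step 4: insert 30 -> lo=[5, 7] (size 2, max 7) hi=[21, 30] (size 2, min 21) -> median=14
Step 5: insert 32 -> lo=[5, 7, 21] (size 3, max 21) hi=[30, 32] (size 2, min 30) -> median=21
Step 6: insert 18 -> lo=[5, 7, 18] (size 3, max 18) hi=[21, 30, 32] (size 3, min 21) -> median=19.5
Step 7: insert 40 -> lo=[5, 7, 18, 21] (size 4, max 21) hi=[30, 32, 40] (size 3, min 30) -> median=21
Step 8: insert 25 -> lo=[5, 7, 18, 21] (size 4, max 21) hi=[25, 30, 32, 40] (size 4, min 25) -> median=23
Step 9: insert 45 -> lo=[5, 7, 18, 21, 25] (size 5, max 25) hi=[30, 32, 40, 45] (size 4, min 30) -> median=25
Step 10: insert 3 -> lo=[3, 5, 7, 18, 21] (size 5, max 21) hi=[25, 30, 32, 40, 45] (size 5, min 25) -> median=23
Step 11: insert 1 -> lo=[1, 3, 5, 7, 18, 21] (size 6, max 21) hi=[25, 30, 32, 40, 45] (size 5, min 25) -> median=21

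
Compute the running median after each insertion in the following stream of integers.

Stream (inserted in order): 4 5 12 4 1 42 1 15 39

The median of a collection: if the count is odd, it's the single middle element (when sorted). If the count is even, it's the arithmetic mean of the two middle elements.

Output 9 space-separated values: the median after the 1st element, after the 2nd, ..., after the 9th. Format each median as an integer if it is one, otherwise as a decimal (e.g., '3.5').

Step 1: insert 4 -> lo=[4] (size 1, max 4) hi=[] (size 0) -> median=4
Step 2: insert 5 -> lo=[4] (size 1, max 4) hi=[5] (size 1, min 5) -> median=4.5
Step 3: insert 12 -> lo=[4, 5] (size 2, max 5) hi=[12] (size 1, min 12) -> median=5
Step 4: insert 4 -> lo=[4, 4] (size 2, max 4) hi=[5, 12] (size 2, min 5) -> median=4.5
Step 5: insert 1 -> lo=[1, 4, 4] (size 3, max 4) hi=[5, 12] (size 2, min 5) -> median=4
Step 6: insert 42 -> lo=[1, 4, 4] (size 3, max 4) hi=[5, 12, 42] (size 3, min 5) -> median=4.5
Step 7: insert 1 -> lo=[1, 1, 4, 4] (size 4, max 4) hi=[5, 12, 42] (size 3, min 5) -> median=4
Step 8: insert 15 -> lo=[1, 1, 4, 4] (size 4, max 4) hi=[5, 12, 15, 42] (size 4, min 5) -> median=4.5
Step 9: insert 39 -> lo=[1, 1, 4, 4, 5] (size 5, max 5) hi=[12, 15, 39, 42] (size 4, min 12) -> median=5

Answer: 4 4.5 5 4.5 4 4.5 4 4.5 5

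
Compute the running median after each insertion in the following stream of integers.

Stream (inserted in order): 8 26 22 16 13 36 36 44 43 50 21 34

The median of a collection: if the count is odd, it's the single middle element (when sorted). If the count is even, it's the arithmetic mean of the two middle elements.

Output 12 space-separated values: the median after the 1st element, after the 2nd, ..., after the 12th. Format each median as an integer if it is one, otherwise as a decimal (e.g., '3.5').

Step 1: insert 8 -> lo=[8] (size 1, max 8) hi=[] (size 0) -> median=8
Step 2: insert 26 -> lo=[8] (size 1, max 8) hi=[26] (size 1, min 26) -> median=17
Step 3: insert 22 -> lo=[8, 22] (size 2, max 22) hi=[26] (size 1, min 26) -> median=22
Step 4: insert 16 -> lo=[8, 16] (size 2, max 16) hi=[22, 26] (size 2, min 22) -> median=19
Step 5: insert 13 -> lo=[8, 13, 16] (size 3, max 16) hi=[22, 26] (size 2, min 22) -> median=16
Step 6: insert 36 -> lo=[8, 13, 16] (size 3, max 16) hi=[22, 26, 36] (size 3, min 22) -> median=19
Step 7: insert 36 -> lo=[8, 13, 16, 22] (size 4, max 22) hi=[26, 36, 36] (size 3, min 26) -> median=22
Step 8: insert 44 -> lo=[8, 13, 16, 22] (size 4, max 22) hi=[26, 36, 36, 44] (size 4, min 26) -> median=24
Step 9: insert 43 -> lo=[8, 13, 16, 22, 26] (size 5, max 26) hi=[36, 36, 43, 44] (size 4, min 36) -> median=26
Step 10: insert 50 -> lo=[8, 13, 16, 22, 26] (size 5, max 26) hi=[36, 36, 43, 44, 50] (size 5, min 36) -> median=31
Step 11: insert 21 -> lo=[8, 13, 16, 21, 22, 26] (size 6, max 26) hi=[36, 36, 43, 44, 50] (size 5, min 36) -> median=26
Step 12: insert 34 -> lo=[8, 13, 16, 21, 22, 26] (size 6, max 26) hi=[34, 36, 36, 43, 44, 50] (size 6, min 34) -> median=30

Answer: 8 17 22 19 16 19 22 24 26 31 26 30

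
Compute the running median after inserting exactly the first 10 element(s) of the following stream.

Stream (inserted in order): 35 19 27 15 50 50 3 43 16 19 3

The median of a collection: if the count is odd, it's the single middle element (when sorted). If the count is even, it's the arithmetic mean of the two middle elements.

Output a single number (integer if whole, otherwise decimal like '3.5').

Step 1: insert 35 -> lo=[35] (size 1, max 35) hi=[] (size 0) -> median=35
Step 2: insert 19 -> lo=[19] (size 1, max 19) hi=[35] (size 1, min 35) -> median=27
Step 3: insert 27 -> lo=[19, 27] (size 2, max 27) hi=[35] (size 1, min 35) -> median=27
Step 4: insert 15 -> lo=[15, 19] (size 2, max 19) hi=[27, 35] (size 2, min 27) -> median=23
Step 5: insert 50 -> lo=[15, 19, 27] (size 3, max 27) hi=[35, 50] (size 2, min 35) -> median=27
Step 6: insert 50 -> lo=[15, 19, 27] (size 3, max 27) hi=[35, 50, 50] (size 3, min 35) -> median=31
Step 7: insert 3 -> lo=[3, 15, 19, 27] (size 4, max 27) hi=[35, 50, 50] (size 3, min 35) -> median=27
Step 8: insert 43 -> lo=[3, 15, 19, 27] (size 4, max 27) hi=[35, 43, 50, 50] (size 4, min 35) -> median=31
Step 9: insert 16 -> lo=[3, 15, 16, 19, 27] (size 5, max 27) hi=[35, 43, 50, 50] (size 4, min 35) -> median=27
Step 10: insert 19 -> lo=[3, 15, 16, 19, 19] (size 5, max 19) hi=[27, 35, 43, 50, 50] (size 5, min 27) -> median=23

Answer: 23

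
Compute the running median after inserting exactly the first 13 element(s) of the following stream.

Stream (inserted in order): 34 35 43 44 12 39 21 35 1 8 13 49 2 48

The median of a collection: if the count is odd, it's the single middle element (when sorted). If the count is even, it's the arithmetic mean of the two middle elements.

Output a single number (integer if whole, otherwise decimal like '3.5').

Answer: 34

Derivation:
Step 1: insert 34 -> lo=[34] (size 1, max 34) hi=[] (size 0) -> median=34
Step 2: insert 35 -> lo=[34] (size 1, max 34) hi=[35] (size 1, min 35) -> median=34.5
Step 3: insert 43 -> lo=[34, 35] (size 2, max 35) hi=[43] (size 1, min 43) -> median=35
Step 4: insert 44 -> lo=[34, 35] (size 2, max 35) hi=[43, 44] (size 2, min 43) -> median=39
Step 5: insert 12 -> lo=[12, 34, 35] (size 3, max 35) hi=[43, 44] (size 2, min 43) -> median=35
Step 6: insert 39 -> lo=[12, 34, 35] (size 3, max 35) hi=[39, 43, 44] (size 3, min 39) -> median=37
Step 7: insert 21 -> lo=[12, 21, 34, 35] (size 4, max 35) hi=[39, 43, 44] (size 3, min 39) -> median=35
Step 8: insert 35 -> lo=[12, 21, 34, 35] (size 4, max 35) hi=[35, 39, 43, 44] (size 4, min 35) -> median=35
Step 9: insert 1 -> lo=[1, 12, 21, 34, 35] (size 5, max 35) hi=[35, 39, 43, 44] (size 4, min 35) -> median=35
Step 10: insert 8 -> lo=[1, 8, 12, 21, 34] (size 5, max 34) hi=[35, 35, 39, 43, 44] (size 5, min 35) -> median=34.5
Step 11: insert 13 -> lo=[1, 8, 12, 13, 21, 34] (size 6, max 34) hi=[35, 35, 39, 43, 44] (size 5, min 35) -> median=34
Step 12: insert 49 -> lo=[1, 8, 12, 13, 21, 34] (size 6, max 34) hi=[35, 35, 39, 43, 44, 49] (size 6, min 35) -> median=34.5
Step 13: insert 2 -> lo=[1, 2, 8, 12, 13, 21, 34] (size 7, max 34) hi=[35, 35, 39, 43, 44, 49] (size 6, min 35) -> median=34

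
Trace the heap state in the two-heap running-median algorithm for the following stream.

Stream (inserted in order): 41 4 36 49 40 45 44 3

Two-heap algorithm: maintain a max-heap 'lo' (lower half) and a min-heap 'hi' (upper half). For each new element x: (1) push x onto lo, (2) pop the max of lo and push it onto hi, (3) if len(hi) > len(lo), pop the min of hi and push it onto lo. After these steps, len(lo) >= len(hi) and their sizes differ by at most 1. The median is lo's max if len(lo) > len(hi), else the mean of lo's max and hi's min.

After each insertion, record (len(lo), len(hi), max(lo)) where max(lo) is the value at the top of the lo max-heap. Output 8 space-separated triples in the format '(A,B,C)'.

Answer: (1,0,41) (1,1,4) (2,1,36) (2,2,36) (3,2,40) (3,3,40) (4,3,41) (4,4,40)

Derivation:
Step 1: insert 41 -> lo=[41] hi=[] -> (len(lo)=1, len(hi)=0, max(lo)=41)
Step 2: insert 4 -> lo=[4] hi=[41] -> (len(lo)=1, len(hi)=1, max(lo)=4)
Step 3: insert 36 -> lo=[4, 36] hi=[41] -> (len(lo)=2, len(hi)=1, max(lo)=36)
Step 4: insert 49 -> lo=[4, 36] hi=[41, 49] -> (len(lo)=2, len(hi)=2, max(lo)=36)
Step 5: insert 40 -> lo=[4, 36, 40] hi=[41, 49] -> (len(lo)=3, len(hi)=2, max(lo)=40)
Step 6: insert 45 -> lo=[4, 36, 40] hi=[41, 45, 49] -> (len(lo)=3, len(hi)=3, max(lo)=40)
Step 7: insert 44 -> lo=[4, 36, 40, 41] hi=[44, 45, 49] -> (len(lo)=4, len(hi)=3, max(lo)=41)
Step 8: insert 3 -> lo=[3, 4, 36, 40] hi=[41, 44, 45, 49] -> (len(lo)=4, len(hi)=4, max(lo)=40)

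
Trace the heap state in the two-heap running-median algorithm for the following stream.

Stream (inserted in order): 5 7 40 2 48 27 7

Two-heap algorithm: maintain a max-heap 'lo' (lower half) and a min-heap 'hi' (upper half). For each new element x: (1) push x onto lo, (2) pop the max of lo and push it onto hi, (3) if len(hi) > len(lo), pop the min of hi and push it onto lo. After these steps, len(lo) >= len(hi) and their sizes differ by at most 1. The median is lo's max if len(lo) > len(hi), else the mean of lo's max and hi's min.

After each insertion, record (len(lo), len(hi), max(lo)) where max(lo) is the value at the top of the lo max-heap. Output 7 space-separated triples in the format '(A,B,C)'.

Step 1: insert 5 -> lo=[5] hi=[] -> (len(lo)=1, len(hi)=0, max(lo)=5)
Step 2: insert 7 -> lo=[5] hi=[7] -> (len(lo)=1, len(hi)=1, max(lo)=5)
Step 3: insert 40 -> lo=[5, 7] hi=[40] -> (len(lo)=2, len(hi)=1, max(lo)=7)
Step 4: insert 2 -> lo=[2, 5] hi=[7, 40] -> (len(lo)=2, len(hi)=2, max(lo)=5)
Step 5: insert 48 -> lo=[2, 5, 7] hi=[40, 48] -> (len(lo)=3, len(hi)=2, max(lo)=7)
Step 6: insert 27 -> lo=[2, 5, 7] hi=[27, 40, 48] -> (len(lo)=3, len(hi)=3, max(lo)=7)
Step 7: insert 7 -> lo=[2, 5, 7, 7] hi=[27, 40, 48] -> (len(lo)=4, len(hi)=3, max(lo)=7)

Answer: (1,0,5) (1,1,5) (2,1,7) (2,2,5) (3,2,7) (3,3,7) (4,3,7)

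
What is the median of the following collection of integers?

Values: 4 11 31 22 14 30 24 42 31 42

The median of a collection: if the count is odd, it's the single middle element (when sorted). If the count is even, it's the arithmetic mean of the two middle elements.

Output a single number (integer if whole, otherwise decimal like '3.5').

Step 1: insert 4 -> lo=[4] (size 1, max 4) hi=[] (size 0) -> median=4
Step 2: insert 11 -> lo=[4] (size 1, max 4) hi=[11] (size 1, min 11) -> median=7.5
Step 3: insert 31 -> lo=[4, 11] (size 2, max 11) hi=[31] (size 1, min 31) -> median=11
Step 4: insert 22 -> lo=[4, 11] (size 2, max 11) hi=[22, 31] (size 2, min 22) -> median=16.5
Step 5: insert 14 -> lo=[4, 11, 14] (size 3, max 14) hi=[22, 31] (size 2, min 22) -> median=14
Step 6: insert 30 -> lo=[4, 11, 14] (size 3, max 14) hi=[22, 30, 31] (size 3, min 22) -> median=18
Step 7: insert 24 -> lo=[4, 11, 14, 22] (size 4, max 22) hi=[24, 30, 31] (size 3, min 24) -> median=22
Step 8: insert 42 -> lo=[4, 11, 14, 22] (size 4, max 22) hi=[24, 30, 31, 42] (size 4, min 24) -> median=23
Step 9: insert 31 -> lo=[4, 11, 14, 22, 24] (size 5, max 24) hi=[30, 31, 31, 42] (size 4, min 30) -> median=24
Step 10: insert 42 -> lo=[4, 11, 14, 22, 24] (size 5, max 24) hi=[30, 31, 31, 42, 42] (size 5, min 30) -> median=27

Answer: 27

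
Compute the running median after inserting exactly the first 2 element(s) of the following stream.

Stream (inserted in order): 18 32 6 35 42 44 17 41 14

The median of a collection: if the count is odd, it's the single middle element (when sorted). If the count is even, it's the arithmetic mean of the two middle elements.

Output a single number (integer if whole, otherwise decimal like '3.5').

Step 1: insert 18 -> lo=[18] (size 1, max 18) hi=[] (size 0) -> median=18
Step 2: insert 32 -> lo=[18] (size 1, max 18) hi=[32] (size 1, min 32) -> median=25

Answer: 25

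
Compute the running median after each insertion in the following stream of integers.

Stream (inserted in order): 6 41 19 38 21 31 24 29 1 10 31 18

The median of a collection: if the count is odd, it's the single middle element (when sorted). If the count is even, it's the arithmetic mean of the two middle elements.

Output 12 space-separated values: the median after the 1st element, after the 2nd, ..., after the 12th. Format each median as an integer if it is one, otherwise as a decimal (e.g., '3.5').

Step 1: insert 6 -> lo=[6] (size 1, max 6) hi=[] (size 0) -> median=6
Step 2: insert 41 -> lo=[6] (size 1, max 6) hi=[41] (size 1, min 41) -> median=23.5
Step 3: insert 19 -> lo=[6, 19] (size 2, max 19) hi=[41] (size 1, min 41) -> median=19
Step 4: insert 38 -> lo=[6, 19] (size 2, max 19) hi=[38, 41] (size 2, min 38) -> median=28.5
Step 5: insert 21 -> lo=[6, 19, 21] (size 3, max 21) hi=[38, 41] (size 2, min 38) -> median=21
Step 6: insert 31 -> lo=[6, 19, 21] (size 3, max 21) hi=[31, 38, 41] (size 3, min 31) -> median=26
Step 7: insert 24 -> lo=[6, 19, 21, 24] (size 4, max 24) hi=[31, 38, 41] (size 3, min 31) -> median=24
Step 8: insert 29 -> lo=[6, 19, 21, 24] (size 4, max 24) hi=[29, 31, 38, 41] (size 4, min 29) -> median=26.5
Step 9: insert 1 -> lo=[1, 6, 19, 21, 24] (size 5, max 24) hi=[29, 31, 38, 41] (size 4, min 29) -> median=24
Step 10: insert 10 -> lo=[1, 6, 10, 19, 21] (size 5, max 21) hi=[24, 29, 31, 38, 41] (size 5, min 24) -> median=22.5
Step 11: insert 31 -> lo=[1, 6, 10, 19, 21, 24] (size 6, max 24) hi=[29, 31, 31, 38, 41] (size 5, min 29) -> median=24
Step 12: insert 18 -> lo=[1, 6, 10, 18, 19, 21] (size 6, max 21) hi=[24, 29, 31, 31, 38, 41] (size 6, min 24) -> median=22.5

Answer: 6 23.5 19 28.5 21 26 24 26.5 24 22.5 24 22.5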